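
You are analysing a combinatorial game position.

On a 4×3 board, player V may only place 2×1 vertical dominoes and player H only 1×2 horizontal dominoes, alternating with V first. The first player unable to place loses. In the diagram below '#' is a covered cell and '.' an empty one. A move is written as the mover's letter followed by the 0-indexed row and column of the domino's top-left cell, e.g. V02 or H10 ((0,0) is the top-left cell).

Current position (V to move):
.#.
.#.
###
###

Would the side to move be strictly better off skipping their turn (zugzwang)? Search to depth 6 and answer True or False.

zugzwang(.#./.#./###/###, V) = False

ply 1, V at .#./.#./###/### | V00=+1→##./##./###/###*; V02=+1→.##/.##/###/###
ply 2: ##./##./###/### is terminal -1 (H); from .#./.#./###/### depth 6
if V skipped the turn, H would face:
~ ply 1: .#./.#./###/### is terminal -1 (H); from .#./.#./###/### depth 6
compare (V): move=+1 vs pass=+1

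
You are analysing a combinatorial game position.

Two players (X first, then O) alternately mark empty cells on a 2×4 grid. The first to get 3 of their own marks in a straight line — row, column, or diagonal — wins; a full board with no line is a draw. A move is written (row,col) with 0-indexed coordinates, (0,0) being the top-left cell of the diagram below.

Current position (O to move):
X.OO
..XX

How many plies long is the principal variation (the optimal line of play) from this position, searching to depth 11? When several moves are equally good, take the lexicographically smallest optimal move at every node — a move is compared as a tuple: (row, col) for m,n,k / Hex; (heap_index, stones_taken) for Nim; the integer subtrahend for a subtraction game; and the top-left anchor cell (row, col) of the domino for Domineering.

PV length from [X.OO/..XX]: 1 ply

p1 O@[X.OO/..XX]: (0,1)[XOOO/..XX]+1* (1,0)[X.OO/O.XX]-1 (1,1)[X.OO/.OXX]+0
p2 X@[XOOO/..XX] terminal -1; root [X.OO/..XX] d11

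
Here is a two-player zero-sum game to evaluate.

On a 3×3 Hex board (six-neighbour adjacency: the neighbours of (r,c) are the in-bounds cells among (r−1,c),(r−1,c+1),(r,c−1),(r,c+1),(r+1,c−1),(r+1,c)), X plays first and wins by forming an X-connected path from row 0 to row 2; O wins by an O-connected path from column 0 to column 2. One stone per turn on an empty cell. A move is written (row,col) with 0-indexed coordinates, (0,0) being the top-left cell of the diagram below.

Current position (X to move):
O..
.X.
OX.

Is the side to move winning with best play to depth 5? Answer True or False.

X winning at [O../.X./OX.]: True

ply 1, X at O../.X./OX. | (0,1)=+1→OX./.X./OX.*; (0,2)=+1→O.X/.X./OX.; (1,0)=+1→O../XX./OX.; (1,2)=+1→O../.XX/OX.; (2,2)=+1→O../.X./OXX
ply 2: OX./.X./OX. is terminal -1 (O); from O../.X./OX. depth 5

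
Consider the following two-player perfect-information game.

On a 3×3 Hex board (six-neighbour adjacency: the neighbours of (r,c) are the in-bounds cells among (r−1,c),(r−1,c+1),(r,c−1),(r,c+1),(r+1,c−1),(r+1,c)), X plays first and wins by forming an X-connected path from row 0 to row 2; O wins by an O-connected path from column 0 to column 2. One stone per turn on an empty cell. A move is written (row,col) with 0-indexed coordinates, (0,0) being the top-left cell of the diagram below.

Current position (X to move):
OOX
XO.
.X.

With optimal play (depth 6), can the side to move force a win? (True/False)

X winning at [OOX/XO./.X.]: True

[OOX/XO./.X.] X move#1: (1,2):+1/OOX/XOX/.X.*, (2,0):-1/OOX/XO./XX., (2,2):-1/OOX/XO./.XX
[OOX/XOX/.X.] end (terminal -1, O#2); searched OOX/XO./.X. to 6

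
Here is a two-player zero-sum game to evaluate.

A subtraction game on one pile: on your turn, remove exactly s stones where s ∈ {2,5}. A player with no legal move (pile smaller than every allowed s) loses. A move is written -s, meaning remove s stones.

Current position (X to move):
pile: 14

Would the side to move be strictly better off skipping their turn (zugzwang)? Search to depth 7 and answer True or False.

zugzwang(14, X) = True

ply 1, X at 14 | -2=-1→12*; -5=-1→9
ply 2, O at 12 | -2=-1→10; -5=+1→7*
ply 3, X at 7 | -2=-1→5*; -5=-1→2
ply 4, O at 5 | -2=-1→3; -5=+1→0*
ply 5: 0 is terminal -1 (X); from 14 depth 7
suppose X passes — search the same position with O to move:
pass> ply 1, O at 14 | -2=-1→12*; -5=-1→9
pass> ply 2, X at 12 | -2=-1→10; -5=+1→7*
pass> ply 3, O at 7 | -2=-1→5*; -5=-1→2
pass> ply 4, X at 5 | -2=-1→3; -5=+1→0*
pass> ply 5: 0 is terminal -1 (O); from 14 depth 7
for X: play -1, pass +1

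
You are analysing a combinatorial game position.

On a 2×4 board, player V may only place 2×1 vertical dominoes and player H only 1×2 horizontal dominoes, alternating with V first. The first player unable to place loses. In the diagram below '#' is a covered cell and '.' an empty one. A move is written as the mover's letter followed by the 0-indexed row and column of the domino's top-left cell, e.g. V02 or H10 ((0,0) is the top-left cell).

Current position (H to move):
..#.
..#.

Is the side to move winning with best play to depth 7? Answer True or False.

H winning at [..#./..#.]: True

ply 1, H at ..#./..#. | H00=+1→###./..#.*; H10=+1→..#./###.
ply 2, V at ###./..#. | V03=-1→####/..##*
ply 3, H at ####/..## | H10=+1→####/####*
ply 4: ####/#### is terminal -1 (V); from ..#./..#. depth 7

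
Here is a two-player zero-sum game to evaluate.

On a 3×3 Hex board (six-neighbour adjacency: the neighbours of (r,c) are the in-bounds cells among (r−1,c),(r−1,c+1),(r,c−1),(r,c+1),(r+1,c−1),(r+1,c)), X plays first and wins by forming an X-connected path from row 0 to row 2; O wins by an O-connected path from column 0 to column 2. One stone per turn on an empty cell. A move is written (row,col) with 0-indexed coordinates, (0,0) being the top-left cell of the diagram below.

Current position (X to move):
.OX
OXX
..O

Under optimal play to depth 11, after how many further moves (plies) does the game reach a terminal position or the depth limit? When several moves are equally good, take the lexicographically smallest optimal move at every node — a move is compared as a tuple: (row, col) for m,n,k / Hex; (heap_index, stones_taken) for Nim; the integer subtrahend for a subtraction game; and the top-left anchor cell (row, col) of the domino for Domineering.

PV length from [.OX/OXX/..O]: 3 plies

ply 1, X at .OX/OXX/..O | (0,0)=+1→XOX/OXX/..O*; (2,0)=+1→.OX/OXX/X.O; (2,1)=+1→.OX/OXX/.XO
ply 2, O at XOX/OXX/..O | (2,0)=-1→XOX/OXX/O.O*; (2,1)=-1→XOX/OXX/.OO
ply 3, X at XOX/OXX/O.O | (2,1)=+1→XOX/OXX/OXO*
ply 4: XOX/OXX/OXO is terminal -1 (O); from .OX/OXX/..O depth 11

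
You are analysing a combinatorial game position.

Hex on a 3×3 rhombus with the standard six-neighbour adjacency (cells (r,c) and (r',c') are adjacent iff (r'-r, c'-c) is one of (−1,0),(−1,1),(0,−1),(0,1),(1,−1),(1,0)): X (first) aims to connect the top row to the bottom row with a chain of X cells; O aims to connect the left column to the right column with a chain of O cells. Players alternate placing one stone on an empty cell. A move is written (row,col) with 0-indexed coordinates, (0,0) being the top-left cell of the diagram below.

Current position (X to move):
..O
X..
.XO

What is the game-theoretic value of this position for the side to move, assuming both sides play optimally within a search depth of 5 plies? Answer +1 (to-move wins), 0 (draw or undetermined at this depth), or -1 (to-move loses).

value(..O/X../.XO, X) = +1

p1 X@[..O/X../.XO]: (0,0)[X.O/X../.XO]+1* (0,1)[.XO/X../.XO]+1 (1,1)[..O/XX./.XO]+1 (1,2)[..O/X.X/.XO]+1 (2,0)[..O/X../XXO]+1
p2 O@[X.O/X../.XO]: (0,1)[XOO/X../.XO]-1* (1,1)[X.O/XO./.XO]-1 (1,2)[X.O/X.O/.XO]-1 (2,0)[X.O/X../OXO]-1
p3 X@[XOO/X../.XO]: (1,1)[XOO/XX./.XO]+1* (1,2)[XOO/X.X/.XO]+1 (2,0)[XOO/X../XXO]+1
p4 O@[XOO/XX./.XO] terminal -1; root [..O/X../.XO] d5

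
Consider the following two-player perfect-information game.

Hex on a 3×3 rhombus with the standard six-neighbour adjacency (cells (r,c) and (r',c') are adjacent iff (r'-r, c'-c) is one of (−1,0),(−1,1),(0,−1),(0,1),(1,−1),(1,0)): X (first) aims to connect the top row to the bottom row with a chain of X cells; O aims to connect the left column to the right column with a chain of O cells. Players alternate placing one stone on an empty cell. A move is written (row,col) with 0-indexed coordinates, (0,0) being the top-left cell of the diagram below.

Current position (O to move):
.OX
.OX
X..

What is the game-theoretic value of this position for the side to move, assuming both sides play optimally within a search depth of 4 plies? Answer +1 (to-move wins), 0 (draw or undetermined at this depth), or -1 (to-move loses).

ply 1, O at .OX/.OX/X.. | (0,0)=-1→OOX/.OX/X..*; (1,0)=-1→.OX/OOX/X..; (2,1)=-1→.OX/.OX/XO.; (2,2)=-1→.OX/.OX/X.O
ply 2, X at OOX/.OX/X.. | (1,0)=+1→OOX/XOX/X..*; (2,1)=+1→OOX/.OX/XX.; (2,2)=+1→OOX/.OX/X.X
ply 3, O at OOX/XOX/X.. | (2,1)=-1→OOX/XOX/XO.*; (2,2)=-1→OOX/XOX/X.O
ply 4, X at OOX/XOX/XO. | (2,2)=+1→OOX/XOX/XOX*
ply 5: OOX/XOX/XOX is terminal -1 (O); from .OX/.OX/X.. depth 4

value(.OX/.OX/X.., O) = -1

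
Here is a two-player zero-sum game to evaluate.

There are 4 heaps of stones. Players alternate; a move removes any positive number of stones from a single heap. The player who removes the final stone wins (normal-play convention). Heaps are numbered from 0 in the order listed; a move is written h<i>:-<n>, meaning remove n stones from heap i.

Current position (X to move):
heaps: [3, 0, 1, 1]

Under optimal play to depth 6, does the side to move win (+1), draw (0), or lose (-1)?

[(3,0,1,1)] X move#1: h0:-1:-1/(2,0,1,1), h0:-2:-1/(1,0,1,1), h0:-3:+1/(0,0,1,1)*, h2:-1:-1/(3,0,0,1), h3:-1:-1/(3,0,1,0)
[(0,0,1,1)] O move#2: h2:-1:-1/(0,0,0,1)*, h3:-1:-1/(0,0,1,0)
[(0,0,0,1)] X move#3: h3:-1:+1/(0,0,0,0)*
[(0,0,0,0)] end (terminal -1, O#4); searched (3,0,1,1) to 6

value((3,0,1,1), X) = +1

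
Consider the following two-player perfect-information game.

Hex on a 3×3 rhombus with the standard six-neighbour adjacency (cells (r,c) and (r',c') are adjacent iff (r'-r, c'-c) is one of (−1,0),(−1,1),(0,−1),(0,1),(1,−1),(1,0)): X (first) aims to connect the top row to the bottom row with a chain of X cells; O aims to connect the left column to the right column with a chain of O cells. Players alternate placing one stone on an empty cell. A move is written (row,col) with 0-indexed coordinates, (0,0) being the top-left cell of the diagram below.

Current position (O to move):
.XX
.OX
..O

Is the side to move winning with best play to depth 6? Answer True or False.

p1 O@[.XX/.OX/..O]: (0,0)[OXX/.OX/..O]-1 (1,0)[.XX/OOX/..O]-1 (2,0)[.XX/.OX/O.O]-1 (2,1)[.XX/.OX/.OO]+1*
p2 X@[.XX/.OX/.OO]: (0,0)[XXX/.OX/.OO]-1* (1,0)[.XX/XOX/.OO]-1 (2,0)[.XX/.OX/XOO]-1
p3 O@[XXX/.OX/.OO]: (1,0)[XXX/OOX/.OO]+1* (2,0)[XXX/.OX/OOO]+1
p4 X@[XXX/OOX/.OO] terminal -1; root [.XX/.OX/..O] d6

O winning at [.XX/.OX/..O]: True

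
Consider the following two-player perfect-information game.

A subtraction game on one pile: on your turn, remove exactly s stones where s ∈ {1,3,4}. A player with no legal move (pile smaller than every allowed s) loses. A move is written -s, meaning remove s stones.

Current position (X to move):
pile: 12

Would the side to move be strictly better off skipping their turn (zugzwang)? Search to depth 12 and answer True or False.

p1 X@[12]: -1[11]-1 -3[9]+1* -4[8]-1
p2 O@[9]: -1[8]-1* -3[6]-1 -4[5]-1
p3 X@[8]: -1[7]+1* -3[5]-1 -4[4]-1
p4 O@[7]: -1[6]-1* -3[4]-1 -4[3]-1
p5 X@[6]: -1[5]-1 -3[3]-1 -4[2]+1*
p6 O@[2]: -1[1]-1*
p7 X@[1]: -1[0]+1*
p8 O@[0] terminal -1; root [12] d12
pass branch (O moves first from the same position):
  | p1 O@[12]: -1[11]-1 -3[9]+1* -4[8]-1
  | p2 X@[9]: -1[8]-1* -3[6]-1 -4[5]-1
  | p3 O@[8]: -1[7]+1* -3[5]-1 -4[4]-1
  | p4 X@[7]: -1[6]-1* -3[4]-1 -4[3]-1
  | p5 O@[6]: -1[5]-1 -3[3]-1 -4[2]+1*
  | p6 X@[2]: -1[1]-1*
  | p7 O@[1]: -1[0]+1*
  | p8 X@[0] terminal -1; root [12] d12
X moving scores +1; X passing scores -1

zugzwang(12, X) = False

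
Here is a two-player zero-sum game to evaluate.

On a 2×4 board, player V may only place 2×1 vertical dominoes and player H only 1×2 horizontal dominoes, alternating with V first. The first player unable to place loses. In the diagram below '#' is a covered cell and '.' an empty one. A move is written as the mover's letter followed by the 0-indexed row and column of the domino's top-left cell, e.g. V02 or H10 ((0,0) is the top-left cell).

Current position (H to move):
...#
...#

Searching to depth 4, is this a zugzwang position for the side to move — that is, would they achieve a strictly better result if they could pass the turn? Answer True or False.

ply 1, H at ...#/...# | H00=+1→##.#/...#*; H01=+1→.###/...#; H10=+1→...#/##.#; H11=+1→...#/.###
ply 2, V at ##.#/...# | V02=-1→####/..##*
ply 3, H at ####/..## | H10=+1→####/####*
ply 4: ####/#### is terminal -1 (V); from ...#/...# depth 4
suppose H passes — search the same position with V to move:
pass> ply 1, V at ...#/...# | V00=-1→#..#/#..#; V01=+1→.#.#/.#.#*; V02=-1→..##/..##
pass> ply 2: .#.#/.#.# is terminal -1 (H); from ...#/...# depth 4
for H: play +1, pass -1

zugzwang(...#/...#, H) = False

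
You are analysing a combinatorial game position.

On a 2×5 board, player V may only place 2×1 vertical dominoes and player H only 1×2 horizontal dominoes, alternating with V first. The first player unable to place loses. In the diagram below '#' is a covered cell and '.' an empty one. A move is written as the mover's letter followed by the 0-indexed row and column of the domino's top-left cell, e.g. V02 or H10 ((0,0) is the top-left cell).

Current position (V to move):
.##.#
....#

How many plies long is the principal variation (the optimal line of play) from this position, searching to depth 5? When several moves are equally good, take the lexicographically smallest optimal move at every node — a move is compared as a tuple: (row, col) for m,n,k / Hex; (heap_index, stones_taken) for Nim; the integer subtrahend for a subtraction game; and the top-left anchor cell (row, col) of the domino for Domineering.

[.##.#/....#] V move#1: V00:-1/###.#/#...#*, V03:-1/.####/...##
[###.#/#...#] H move#2: H11:-1/###.#/###.#, H12:+1/###.#/#.###*
[###.#/#.###] end (terminal -1, V#3); searched .##.#/....# to 5

PV length from [.##.#/....#]: 2 plies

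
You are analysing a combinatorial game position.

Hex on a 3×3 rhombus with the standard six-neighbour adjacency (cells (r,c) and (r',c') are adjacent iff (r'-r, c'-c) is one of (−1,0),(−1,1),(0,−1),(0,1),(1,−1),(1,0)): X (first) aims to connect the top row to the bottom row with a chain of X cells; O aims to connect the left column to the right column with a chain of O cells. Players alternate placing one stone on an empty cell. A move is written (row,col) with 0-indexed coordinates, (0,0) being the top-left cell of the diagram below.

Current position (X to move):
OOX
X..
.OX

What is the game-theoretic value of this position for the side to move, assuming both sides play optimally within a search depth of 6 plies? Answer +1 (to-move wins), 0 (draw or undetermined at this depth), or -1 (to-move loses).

ply 1, X at OOX/X../.OX | (1,1)=+1→OOX/XX./.OX*; (1,2)=+1→OOX/X.X/.OX; (2,0)=+1→OOX/X../XOX
ply 2, O at OOX/XX./.OX | (1,2)=-1→OOX/XXO/.OX*; (2,0)=-1→OOX/XX./OOX
ply 3, X at OOX/XXO/.OX | (2,0)=+1→OOX/XXO/XOX*
ply 4: OOX/XXO/XOX is terminal -1 (O); from OOX/X../.OX depth 6

value(OOX/X../.OX, X) = +1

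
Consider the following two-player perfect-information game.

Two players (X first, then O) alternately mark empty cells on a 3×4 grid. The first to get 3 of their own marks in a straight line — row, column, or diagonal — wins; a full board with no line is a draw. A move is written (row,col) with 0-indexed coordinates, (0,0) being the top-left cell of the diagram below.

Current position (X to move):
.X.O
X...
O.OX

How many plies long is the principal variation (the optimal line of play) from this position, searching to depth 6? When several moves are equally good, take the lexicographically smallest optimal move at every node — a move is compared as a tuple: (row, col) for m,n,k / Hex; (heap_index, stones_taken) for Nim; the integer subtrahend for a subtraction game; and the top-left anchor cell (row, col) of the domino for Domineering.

ply 1, X at .X.O/X.../O.OX | (0,0)=-1→XX.O/X.../O.OX; (0,2)=-1→.XXO/X.../O.OX; (1,1)=-1→.X.O/XX../O.OX; (1,2)=+1→.X.O/X.X./O.OX*; (1,3)=-1→.X.O/X..X/O.OX; (2,1)=+1→.X.O/X.../OXOX
ply 2: .X.O/X.X./O.OX is terminal -1 (O); from .X.O/X.../O.OX depth 6

PV length from [.X.O/X.../O.OX]: 1 ply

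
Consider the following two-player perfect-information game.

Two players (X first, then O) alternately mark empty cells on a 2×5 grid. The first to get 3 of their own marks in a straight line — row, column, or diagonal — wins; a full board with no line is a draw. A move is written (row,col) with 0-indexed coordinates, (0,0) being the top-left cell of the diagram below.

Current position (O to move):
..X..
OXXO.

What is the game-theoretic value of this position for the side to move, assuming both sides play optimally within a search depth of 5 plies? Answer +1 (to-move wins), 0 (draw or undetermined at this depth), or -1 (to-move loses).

[..X../OXXO.] O move#1: (0,0):-1/O.X../OXXO., (0,1):+0/.OX../OXXO.*, (0,3):+0/..XO./OXXO., (0,4):-1/..X.O/OXXO., (1,4):-1/..X../OXXOO
[.OX../OXXO.] X move#2: (0,0):+0/XOX../OXXO.*, (0,3):+0/.OXX./OXXO., (0,4):+0/.OX.X/OXXO., (1,4):+0/.OX../OXXOX
[XOX../OXXO.] O move#3: (0,3):+0/XOXO./OXXO.*, (0,4):+0/XOX.O/OXXO., (1,4):+0/XOX../OXXOO
[XOXO./OXXO.] X move#4: (0,4):+0/XOXOX/OXXO.*, (1,4):+0/XOXO./OXXOX
[XOXOX/OXXO.] O move#5: (1,4):+0/XOXOX/OXXOO*
[XOXOX/OXXOO] end (terminal +0, X#6); searched ..X../OXXO. to 5

value(..X../OXXO., O) = 0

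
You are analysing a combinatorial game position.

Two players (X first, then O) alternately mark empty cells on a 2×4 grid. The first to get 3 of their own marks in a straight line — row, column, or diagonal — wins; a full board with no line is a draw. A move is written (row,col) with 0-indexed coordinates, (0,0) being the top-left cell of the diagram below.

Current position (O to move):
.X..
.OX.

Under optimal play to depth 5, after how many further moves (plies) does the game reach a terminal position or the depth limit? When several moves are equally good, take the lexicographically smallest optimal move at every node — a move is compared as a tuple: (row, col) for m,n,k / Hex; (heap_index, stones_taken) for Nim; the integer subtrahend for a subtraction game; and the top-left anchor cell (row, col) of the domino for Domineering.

PV length from [.X../.OX.]: 5 plies

ply 1, O at .X../.OX. | (0,0)=+0→OX../.OX.*; (0,2)=+0→.XO./.OX.; (0,3)=+0→.X.O/.OX.; (1,0)=-1→.X../OOX.; (1,3)=-1→.X../.OXO
ply 2, X at OX../.OX. | (0,2)=+0→OXX./.OX.*; (0,3)=+0→OX.X/.OX.; (1,0)=+0→OX../XOX.; (1,3)=+0→OX../.OXX
ply 3, O at OXX./.OX. | (0,3)=+0→OXXO/.OX.*; (1,0)=-1→OXX./OOX.; (1,3)=-1→OXX./.OXO
ply 4, X at OXXO/.OX. | (1,0)=+0→OXXO/XOX.*; (1,3)=+0→OXXO/.OXX
ply 5, O at OXXO/XOX. | (1,3)=+0→OXXO/XOXO*
ply 6: OXXO/XOXO is terminal +0 (X); from .X../.OX. depth 5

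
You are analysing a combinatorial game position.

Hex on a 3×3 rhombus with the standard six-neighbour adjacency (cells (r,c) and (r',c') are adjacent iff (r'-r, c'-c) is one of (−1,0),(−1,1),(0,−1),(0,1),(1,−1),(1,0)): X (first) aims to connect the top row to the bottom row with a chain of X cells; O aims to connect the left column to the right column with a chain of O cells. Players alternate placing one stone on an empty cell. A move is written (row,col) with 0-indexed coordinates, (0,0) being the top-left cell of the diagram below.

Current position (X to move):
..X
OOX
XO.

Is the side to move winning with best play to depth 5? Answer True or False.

ply 1, X at ..X/OOX/XO. | (0,0)=-1→X.X/OOX/XO.; (0,1)=-1→.XX/OOX/XO.; (2,2)=+1→..X/OOX/XOX*
ply 2: ..X/OOX/XOX is terminal -1 (O); from ..X/OOX/XO. depth 5

X winning at [..X/OOX/XO.]: True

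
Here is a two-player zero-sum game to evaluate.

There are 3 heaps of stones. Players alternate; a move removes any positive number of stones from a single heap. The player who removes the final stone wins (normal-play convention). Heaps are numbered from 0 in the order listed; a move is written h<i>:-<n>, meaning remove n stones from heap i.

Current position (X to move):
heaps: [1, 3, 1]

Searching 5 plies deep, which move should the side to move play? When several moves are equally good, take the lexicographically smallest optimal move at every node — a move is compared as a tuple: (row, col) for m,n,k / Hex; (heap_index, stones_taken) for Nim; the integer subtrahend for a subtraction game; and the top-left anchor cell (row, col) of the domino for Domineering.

[(1,3,1)] X move#1: h0:-1:-1/(0,3,1), h1:-1:-1/(1,2,1), h1:-2:-1/(1,1,1), h1:-3:+1/(1,0,1)*, h2:-1:-1/(1,3,0)
[(1,0,1)] O move#2: h0:-1:-1/(0,0,1)*, h2:-1:-1/(1,0,0)
[(0,0,1)] X move#3: h2:-1:+1/(0,0,0)*
[(0,0,0)] end (terminal -1, O#4); searched (1,3,1) to 5

X's best at [(1,3,1)]: h1:-3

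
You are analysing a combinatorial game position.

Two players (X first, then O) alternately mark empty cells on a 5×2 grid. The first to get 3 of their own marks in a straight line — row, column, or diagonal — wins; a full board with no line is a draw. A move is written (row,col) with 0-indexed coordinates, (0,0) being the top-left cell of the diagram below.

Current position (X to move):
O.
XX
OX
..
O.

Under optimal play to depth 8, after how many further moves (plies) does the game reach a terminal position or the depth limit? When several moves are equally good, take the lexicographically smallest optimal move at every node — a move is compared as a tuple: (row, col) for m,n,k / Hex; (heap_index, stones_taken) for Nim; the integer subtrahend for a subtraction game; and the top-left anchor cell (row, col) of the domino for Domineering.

PV length from [O./XX/OX/../O.]: 1 ply

ply 1, X at O./XX/OX/../O. | (0,1)=+1→OX/XX/OX/../O.*; (3,0)=+1→O./XX/OX/X./O.; (3,1)=+1→O./XX/OX/.X/O.; (4,1)=-1→O./XX/OX/../OX
ply 2: OX/XX/OX/../O. is terminal -1 (O); from O./XX/OX/../O. depth 8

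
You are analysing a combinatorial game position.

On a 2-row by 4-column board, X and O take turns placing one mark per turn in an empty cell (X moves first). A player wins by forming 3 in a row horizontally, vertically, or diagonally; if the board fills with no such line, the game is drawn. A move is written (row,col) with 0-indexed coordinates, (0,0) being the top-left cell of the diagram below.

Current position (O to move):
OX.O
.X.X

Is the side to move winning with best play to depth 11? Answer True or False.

O winning at [OX.O/.X.X]: False

[OX.O/.X.X] O move#1: (0,2):-1/OXOO/.X.X, (1,0):-1/OX.O/OX.X, (1,2):+0/OX.O/.XOX*
[OX.O/.XOX] X move#2: (0,2):+0/OXXO/.XOX*, (1,0):+0/OX.O/XXOX
[OXXO/.XOX] O move#3: (1,0):+0/OXXO/OXOX*
[OXXO/OXOX] end (terminal +0, X#4); searched OX.O/.X.X to 11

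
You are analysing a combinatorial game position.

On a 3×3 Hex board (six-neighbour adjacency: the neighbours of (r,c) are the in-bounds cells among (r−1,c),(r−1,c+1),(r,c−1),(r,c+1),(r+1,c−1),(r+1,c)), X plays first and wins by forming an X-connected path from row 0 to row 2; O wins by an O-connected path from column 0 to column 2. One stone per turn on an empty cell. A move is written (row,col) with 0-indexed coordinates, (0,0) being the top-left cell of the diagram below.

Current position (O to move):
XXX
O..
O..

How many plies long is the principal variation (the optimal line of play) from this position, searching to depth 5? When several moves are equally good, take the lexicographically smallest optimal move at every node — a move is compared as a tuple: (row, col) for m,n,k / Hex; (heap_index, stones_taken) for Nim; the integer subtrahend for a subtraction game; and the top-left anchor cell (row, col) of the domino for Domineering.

PV length from [XXX/O../O..]: 3 plies

p1 O@[XXX/O../O..]: (1,1)[XXX/OO./O..]-1 (1,2)[XXX/O.O/O..]+1* (2,1)[XXX/O../OO.]+1 (2,2)[XXX/O../O.O]-1
p2 X@[XXX/O.O/O..]: (1,1)[XXX/OXO/O..]-1* (2,1)[XXX/O.O/OX.]-1 (2,2)[XXX/O.O/O.X]-1
p3 O@[XXX/OXO/O..]: (2,1)[XXX/OXO/OO.]+1* (2,2)[XXX/OXO/O.O]-1
p4 X@[XXX/OXO/OO.] terminal -1; root [XXX/O../O..] d5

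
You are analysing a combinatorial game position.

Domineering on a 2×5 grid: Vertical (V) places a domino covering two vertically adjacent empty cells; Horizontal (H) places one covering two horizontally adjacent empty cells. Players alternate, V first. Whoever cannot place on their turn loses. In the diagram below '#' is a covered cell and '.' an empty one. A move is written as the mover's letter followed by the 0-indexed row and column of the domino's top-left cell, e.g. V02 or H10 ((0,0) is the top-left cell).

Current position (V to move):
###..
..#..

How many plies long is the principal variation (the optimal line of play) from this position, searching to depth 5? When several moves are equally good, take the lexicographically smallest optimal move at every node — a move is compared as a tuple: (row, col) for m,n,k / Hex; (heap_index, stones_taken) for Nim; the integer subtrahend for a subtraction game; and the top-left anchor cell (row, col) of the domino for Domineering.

PV length from [###../..#..]: 3 plies

ply 1, V at ###../..#.. | V03=+1→####./..##.*; V04=+1→###.#/..#.#
ply 2, H at ####./..##. | H10=-1→####./####.*
ply 3, V at ####./####. | V04=+1→#####/#####*
ply 4: #####/##### is terminal -1 (H); from ###../..#.. depth 5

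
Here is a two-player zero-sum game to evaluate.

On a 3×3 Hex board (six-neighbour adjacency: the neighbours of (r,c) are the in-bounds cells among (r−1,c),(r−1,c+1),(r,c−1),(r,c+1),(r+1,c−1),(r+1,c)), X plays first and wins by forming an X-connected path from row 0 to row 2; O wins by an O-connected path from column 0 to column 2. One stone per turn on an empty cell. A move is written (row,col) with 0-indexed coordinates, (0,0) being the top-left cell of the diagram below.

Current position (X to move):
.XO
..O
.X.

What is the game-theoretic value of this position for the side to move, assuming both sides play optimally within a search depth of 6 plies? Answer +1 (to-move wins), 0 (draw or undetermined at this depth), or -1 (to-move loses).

p1 X@[.XO/..O/.X.]: (0,0)[XXO/..O/.X.]-1 (1,0)[.XO/X.O/.X.]+1* (1,1)[.XO/.XO/.X.]+1 (2,0)[.XO/..O/XX.]+1 (2,2)[.XO/..O/.XX]-1
p2 O@[.XO/X.O/.X.]: (0,0)[OXO/X.O/.X.]-1* (1,1)[.XO/XOO/.X.]-1 (2,0)[.XO/X.O/OX.]-1 (2,2)[.XO/X.O/.XO]-1
p3 X@[OXO/X.O/.X.]: (1,1)[OXO/XXO/.X.]+1* (2,0)[OXO/X.O/XX.]+1 (2,2)[OXO/X.O/.XX]+1
p4 O@[OXO/XXO/.X.] terminal -1; root [.XO/..O/.X.] d6

value(.XO/..O/.X., X) = +1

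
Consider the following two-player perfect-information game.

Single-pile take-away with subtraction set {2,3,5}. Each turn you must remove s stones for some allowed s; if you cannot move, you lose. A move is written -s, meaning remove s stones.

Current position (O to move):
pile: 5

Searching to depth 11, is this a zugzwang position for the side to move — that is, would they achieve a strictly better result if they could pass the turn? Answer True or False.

p1 O@[5]: -2[3]-1 -3[2]-1 -5[0]+1*
p2 X@[0] terminal -1; root [5] d11
if O skipped the turn, X would face:
~ p1 X@[5]: -2[3]-1 -3[2]-1 -5[0]+1*
~ p2 O@[0] terminal -1; root [5] d11
compare (O): move=+1 vs pass=-1

zugzwang(5, O) = False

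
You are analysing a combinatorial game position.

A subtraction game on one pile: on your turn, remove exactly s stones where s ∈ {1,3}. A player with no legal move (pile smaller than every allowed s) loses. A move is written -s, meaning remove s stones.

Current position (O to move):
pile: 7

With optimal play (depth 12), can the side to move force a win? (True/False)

O winning at [7]: True

p1 O@[7]: -1[6]+1* -3[4]+1
p2 X@[6]: -1[5]-1* -3[3]-1
p3 O@[5]: -1[4]+1* -3[2]+1
p4 X@[4]: -1[3]-1* -3[1]-1
p5 O@[3]: -1[2]+1* -3[0]+1
p6 X@[2]: -1[1]-1*
p7 O@[1]: -1[0]+1*
p8 X@[0] terminal -1; root [7] d12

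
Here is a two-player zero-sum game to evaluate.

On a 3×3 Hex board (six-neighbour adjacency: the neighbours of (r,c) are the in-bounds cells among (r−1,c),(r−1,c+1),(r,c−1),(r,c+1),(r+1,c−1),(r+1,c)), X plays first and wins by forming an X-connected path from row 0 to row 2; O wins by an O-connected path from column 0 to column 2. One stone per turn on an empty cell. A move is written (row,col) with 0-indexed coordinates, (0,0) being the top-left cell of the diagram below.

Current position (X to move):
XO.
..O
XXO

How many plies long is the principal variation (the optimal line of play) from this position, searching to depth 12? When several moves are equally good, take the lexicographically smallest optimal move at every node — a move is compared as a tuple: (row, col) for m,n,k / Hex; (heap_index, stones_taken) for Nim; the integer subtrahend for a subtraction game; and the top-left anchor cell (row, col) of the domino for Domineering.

ply 1, X at XO./..O/XXO | (0,2)=+1→XOX/..O/XXO*; (1,0)=+1→XO./X.O/XXO; (1,1)=+1→XO./.XO/XXO
ply 2, O at XOX/..O/XXO | (1,0)=-1→XOX/O.O/XXO*; (1,1)=-1→XOX/.OO/XXO
ply 3, X at XOX/O.O/XXO | (1,1)=+1→XOX/OXO/XXO*
ply 4: XOX/OXO/XXO is terminal -1 (O); from XO./..O/XXO depth 12

PV length from [XO./..O/XXO]: 3 plies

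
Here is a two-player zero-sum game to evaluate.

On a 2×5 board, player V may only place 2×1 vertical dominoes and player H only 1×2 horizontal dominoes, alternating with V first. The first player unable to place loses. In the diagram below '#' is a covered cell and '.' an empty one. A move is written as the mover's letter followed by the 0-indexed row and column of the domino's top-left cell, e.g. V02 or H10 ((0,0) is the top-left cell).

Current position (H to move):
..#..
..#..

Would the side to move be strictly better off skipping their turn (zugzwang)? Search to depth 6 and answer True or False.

ply 1, H at ..#../..#.. | H00=-1→###../..#..*; H03=-1→..###/..#..; H10=-1→..#../###..; H13=-1→..#../..###
ply 2, V at ###../..#.. | V03=+1→####./..##.*; V04=+1→###.#/..#.#
ply 3, H at ####./..##. | H10=-1→####./####.*
ply 4, V at ####./####. | V04=+1→#####/#####*
ply 5: #####/##### is terminal -1 (H); from ..#../..#.. depth 6
if H skipped the turn, V would face:
~ ply 1, V at ..#../..#.. | V00=-1→#.#../#.#..*; V01=-1→.##../.##..; V03=-1→..##./..##.; V04=-1→..#.#/..#.#
~ ply 2, H at #.#../#.#.. | H03=+1→#.###/#.#..*; H13=+1→#.#../#.###
~ ply 3, V at #.###/#.#.. | V01=-1→#####/###..*
~ ply 4, H at #####/###.. | H13=+1→#####/#####*
~ ply 5: #####/##### is terminal -1 (V); from ..#../..#.. depth 6
compare (H): move=-1 vs pass=+1

zugzwang(..#../..#.., H) = True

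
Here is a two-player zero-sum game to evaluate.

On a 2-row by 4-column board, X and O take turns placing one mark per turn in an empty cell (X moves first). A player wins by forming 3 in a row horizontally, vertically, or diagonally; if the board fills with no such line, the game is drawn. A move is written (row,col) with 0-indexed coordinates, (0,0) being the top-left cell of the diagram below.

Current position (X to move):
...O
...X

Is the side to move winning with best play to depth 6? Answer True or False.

p1 X@[...O/...X]: (0,0)[X..O/...X]+0* (0,1)[.X.O/...X]+0 (0,2)[..XO/...X]+0 (1,0)[...O/X..X]+0 (1,1)[...O/.X.X]+0 (1,2)[...O/..XX]+0
p2 O@[X..O/...X]: (0,1)[XO.O/...X]+0* (0,2)[X.OO/...X]+0 (1,0)[X..O/O..X]+0 (1,1)[X..O/.O.X]+0 (1,2)[X..O/..OX]+0
p3 X@[XO.O/...X]: (0,2)[XOXO/...X]+0* (1,0)[XO.O/X..X]-1 (1,1)[XO.O/.X.X]-1 (1,2)[XO.O/..XX]-1
p4 O@[XOXO/...X]: (1,0)[XOXO/O..X]+0* (1,1)[XOXO/.O.X]+0 (1,2)[XOXO/..OX]+0
p5 X@[XOXO/O..X]: (1,1)[XOXO/OX.X]+0* (1,2)[XOXO/O.XX]+0
p6 O@[XOXO/OX.X]: (1,2)[XOXO/OXOX]+0*
p7 X@[XOXO/OXOX] terminal +0; root [...O/...X] d6

X winning at [...O/...X]: False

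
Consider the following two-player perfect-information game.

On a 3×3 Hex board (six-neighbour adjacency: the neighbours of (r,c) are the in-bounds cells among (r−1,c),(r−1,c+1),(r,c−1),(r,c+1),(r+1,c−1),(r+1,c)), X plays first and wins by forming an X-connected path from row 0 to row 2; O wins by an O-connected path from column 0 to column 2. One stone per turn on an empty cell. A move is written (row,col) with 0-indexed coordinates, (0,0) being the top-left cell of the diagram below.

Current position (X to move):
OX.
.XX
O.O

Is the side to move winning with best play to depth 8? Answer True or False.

p1 X@[OX./.XX/O.O]: (0,2)[OXX/.XX/O.O]-1 (1,0)[OX./XXX/O.O]-1 (2,1)[OX./.XX/OXO]+1*
p2 O@[OX./.XX/OXO] terminal -1; root [OX./.XX/O.O] d8

X winning at [OX./.XX/O.O]: True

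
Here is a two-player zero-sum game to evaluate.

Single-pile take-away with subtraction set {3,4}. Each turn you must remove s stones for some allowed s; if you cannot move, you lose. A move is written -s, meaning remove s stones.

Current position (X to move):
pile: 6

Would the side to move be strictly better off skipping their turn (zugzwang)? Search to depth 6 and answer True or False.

zugzwang(6, X) = False

ply 1, X at 6 | -3=-1→3; -4=+1→2*
ply 2: 2 is terminal -1 (O); from 6 depth 6
if X skipped the turn, O would face:
~ ply 1, O at 6 | -3=-1→3; -4=+1→2*
~ ply 2: 2 is terminal -1 (X); from 6 depth 6
compare (X): move=+1 vs pass=-1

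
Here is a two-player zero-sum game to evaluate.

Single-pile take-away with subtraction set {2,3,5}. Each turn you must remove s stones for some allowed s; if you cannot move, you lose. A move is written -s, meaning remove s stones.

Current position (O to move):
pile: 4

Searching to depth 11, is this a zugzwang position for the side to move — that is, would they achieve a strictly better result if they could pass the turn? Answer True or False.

zugzwang(4, O) = False

ply 1, O at 4 | -2=-1→2; -3=+1→1*
ply 2: 1 is terminal -1 (X); from 4 depth 11
if O skipped the turn, X would face:
~ ply 1, X at 4 | -2=-1→2; -3=+1→1*
~ ply 2: 1 is terminal -1 (O); from 4 depth 11
compare (O): move=+1 vs pass=-1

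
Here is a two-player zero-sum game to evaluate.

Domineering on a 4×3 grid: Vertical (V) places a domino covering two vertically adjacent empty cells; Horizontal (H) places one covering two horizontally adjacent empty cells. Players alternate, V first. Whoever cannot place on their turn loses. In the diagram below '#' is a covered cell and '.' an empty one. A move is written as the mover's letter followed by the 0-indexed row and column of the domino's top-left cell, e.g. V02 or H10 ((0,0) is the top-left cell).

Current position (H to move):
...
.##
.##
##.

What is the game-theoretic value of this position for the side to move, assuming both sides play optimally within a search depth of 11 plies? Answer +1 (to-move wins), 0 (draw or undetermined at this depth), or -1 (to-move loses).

value(.../.##/.##/##., H) = -1

[.../.##/.##/##.] H move#1: H00:-1/##./.##/.##/##.*, H01:-1/.##/.##/.##/##.
[##./.##/.##/##.] V move#2: V10:+1/##./###/###/##.*
[##./###/###/##.] end (terminal -1, H#3); searched .../.##/.##/##. to 11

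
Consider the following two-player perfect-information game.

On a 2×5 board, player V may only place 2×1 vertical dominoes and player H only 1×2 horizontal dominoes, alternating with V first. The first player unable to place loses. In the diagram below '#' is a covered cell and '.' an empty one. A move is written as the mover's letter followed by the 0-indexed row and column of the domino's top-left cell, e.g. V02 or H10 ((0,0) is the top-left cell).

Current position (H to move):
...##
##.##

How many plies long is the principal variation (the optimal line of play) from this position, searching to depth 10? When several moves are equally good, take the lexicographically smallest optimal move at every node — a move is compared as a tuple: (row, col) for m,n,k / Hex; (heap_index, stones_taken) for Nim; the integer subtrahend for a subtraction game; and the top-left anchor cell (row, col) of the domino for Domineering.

PV length from [...##/##.##]: 1 ply

p1 H@[...##/##.##]: H00[##.##/##.##]-1 H01[.####/##.##]+1*
p2 V@[.####/##.##] terminal -1; root [...##/##.##] d10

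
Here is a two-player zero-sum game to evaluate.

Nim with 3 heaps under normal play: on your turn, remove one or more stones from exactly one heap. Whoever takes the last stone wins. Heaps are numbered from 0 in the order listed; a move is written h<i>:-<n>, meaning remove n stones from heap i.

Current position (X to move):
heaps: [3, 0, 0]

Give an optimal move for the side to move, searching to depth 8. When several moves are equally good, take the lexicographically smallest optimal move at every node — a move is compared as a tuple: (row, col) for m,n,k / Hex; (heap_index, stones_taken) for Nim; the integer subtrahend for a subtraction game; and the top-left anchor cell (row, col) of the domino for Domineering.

X's best at [(3,0,0)]: h0:-3

p1 X@[(3,0,0)]: h0:-1[(2,0,0)]-1 h0:-2[(1,0,0)]-1 h0:-3[(0,0,0)]+1*
p2 O@[(0,0,0)] terminal -1; root [(3,0,0)] d8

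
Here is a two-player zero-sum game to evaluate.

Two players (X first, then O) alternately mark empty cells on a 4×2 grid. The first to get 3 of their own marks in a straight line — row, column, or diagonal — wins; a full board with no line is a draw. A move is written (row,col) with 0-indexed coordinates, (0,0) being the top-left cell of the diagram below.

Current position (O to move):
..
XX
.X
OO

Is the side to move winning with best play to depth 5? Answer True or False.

ply 1, O at ../XX/.X/OO | (0,0)=-1→O./XX/.X/OO; (0,1)=+0→.O/XX/.X/OO*; (2,0)=-1→../XX/OX/OO
ply 2, X at .O/XX/.X/OO | (0,0)=+0→XO/XX/.X/OO*; (2,0)=+0→.O/XX/XX/OO
ply 3, O at XO/XX/.X/OO | (2,0)=+0→XO/XX/OX/OO*
ply 4: XO/XX/OX/OO is terminal +0 (X); from ../XX/.X/OO depth 5

O winning at [../XX/.X/OO]: False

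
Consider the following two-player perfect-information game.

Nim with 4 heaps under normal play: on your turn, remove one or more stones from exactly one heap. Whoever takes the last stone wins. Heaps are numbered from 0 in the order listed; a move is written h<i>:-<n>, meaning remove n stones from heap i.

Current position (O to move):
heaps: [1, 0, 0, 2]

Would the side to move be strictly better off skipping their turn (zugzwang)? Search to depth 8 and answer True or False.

ply 1, O at (1,0,0,2) | h0:-1=-1→(0,0,0,2); h3:-1=+1→(1,0,0,1)*; h3:-2=-1→(1,0,0,0)
ply 2, X at (1,0,0,1) | h0:-1=-1→(0,0,0,1)*; h3:-1=-1→(1,0,0,0)
ply 3, O at (0,0,0,1) | h3:-1=+1→(0,0,0,0)*
ply 4: (0,0,0,0) is terminal -1 (X); from (1,0,0,2) depth 8
pass branch (X moves first from the same position):
  | ply 1, X at (1,0,0,2) | h0:-1=-1→(0,0,0,2); h3:-1=+1→(1,0,0,1)*; h3:-2=-1→(1,0,0,0)
  | ply 2, O at (1,0,0,1) | h0:-1=-1→(0,0,0,1)*; h3:-1=-1→(1,0,0,0)
  | ply 3, X at (0,0,0,1) | h3:-1=+1→(0,0,0,0)*
  | ply 4: (0,0,0,0) is terminal -1 (O); from (1,0,0,2) depth 8
O moving scores +1; O passing scores -1

zugzwang((1,0,0,2), O) = False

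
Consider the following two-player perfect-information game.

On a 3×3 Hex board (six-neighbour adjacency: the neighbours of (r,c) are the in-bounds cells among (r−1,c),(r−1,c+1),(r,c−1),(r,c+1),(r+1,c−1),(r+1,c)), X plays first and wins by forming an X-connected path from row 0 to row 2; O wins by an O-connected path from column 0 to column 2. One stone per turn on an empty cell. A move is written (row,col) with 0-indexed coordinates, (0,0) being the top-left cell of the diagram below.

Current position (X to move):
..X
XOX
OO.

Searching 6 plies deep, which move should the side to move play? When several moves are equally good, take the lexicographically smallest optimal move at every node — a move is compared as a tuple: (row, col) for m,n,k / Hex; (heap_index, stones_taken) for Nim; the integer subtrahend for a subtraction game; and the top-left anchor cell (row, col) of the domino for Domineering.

[..X/XOX/OO.] X move#1: (0,0):-1/X.X/XOX/OO., (0,1):-1/.XX/XOX/OO., (2,2):+1/..X/XOX/OOX*
[..X/XOX/OOX] end (terminal -1, O#2); searched ..X/XOX/OO. to 6

X's best at [..X/XOX/OO.]: (2,2)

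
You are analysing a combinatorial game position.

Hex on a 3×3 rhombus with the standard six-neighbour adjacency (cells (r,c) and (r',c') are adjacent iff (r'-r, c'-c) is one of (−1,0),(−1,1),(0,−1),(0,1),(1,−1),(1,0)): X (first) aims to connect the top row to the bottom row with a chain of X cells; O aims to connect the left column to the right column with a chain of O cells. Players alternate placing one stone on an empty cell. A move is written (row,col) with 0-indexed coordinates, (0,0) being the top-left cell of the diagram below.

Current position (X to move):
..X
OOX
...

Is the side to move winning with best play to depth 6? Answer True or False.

X winning at [..X/OOX/...]: True

p1 X@[..X/OOX/...]: (0,0)[X.X/OOX/...]+1* (0,1)[.XX/OOX/...]+1 (2,0)[..X/OOX/X..]+1 (2,1)[..X/OOX/.X.]+1 (2,2)[..X/OOX/..X]+1
p2 O@[X.X/OOX/...]: (0,1)[XOX/OOX/...]-1* (2,0)[X.X/OOX/O..]-1 (2,1)[X.X/OOX/.O.]-1 (2,2)[X.X/OOX/..O]-1
p3 X@[XOX/OOX/...]: (2,0)[XOX/OOX/X..]+1* (2,1)[XOX/OOX/.X.]+1 (2,2)[XOX/OOX/..X]+1
p4 O@[XOX/OOX/X..]: (2,1)[XOX/OOX/XO.]-1* (2,2)[XOX/OOX/X.O]-1
p5 X@[XOX/OOX/XO.]: (2,2)[XOX/OOX/XOX]+1*
p6 O@[XOX/OOX/XOX] terminal -1; root [..X/OOX/...] d6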